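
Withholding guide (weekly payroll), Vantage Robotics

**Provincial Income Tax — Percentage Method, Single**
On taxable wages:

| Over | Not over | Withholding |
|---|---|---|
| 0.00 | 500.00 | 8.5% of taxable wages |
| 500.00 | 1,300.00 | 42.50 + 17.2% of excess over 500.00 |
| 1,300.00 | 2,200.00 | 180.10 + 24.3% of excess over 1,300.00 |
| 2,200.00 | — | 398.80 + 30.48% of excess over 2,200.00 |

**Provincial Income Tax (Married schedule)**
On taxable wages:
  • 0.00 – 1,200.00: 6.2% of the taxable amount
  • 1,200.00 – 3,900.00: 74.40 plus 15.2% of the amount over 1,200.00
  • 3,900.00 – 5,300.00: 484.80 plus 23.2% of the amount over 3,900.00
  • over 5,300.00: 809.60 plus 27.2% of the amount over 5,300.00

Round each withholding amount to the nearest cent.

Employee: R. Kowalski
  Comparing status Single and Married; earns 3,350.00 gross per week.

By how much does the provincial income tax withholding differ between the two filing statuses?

348.12

Provincial Income Tax (Single): taxable = 3,350.00
  398.80 + 30.48% × (3,350.00 − 2,200.00) = 398.80 + 30.48% × 1,150.00 = 749.32
Provincial Income Tax (Married): taxable = 3,350.00
  74.40 + 15.2% × (3,350.00 − 1,200.00) = 74.40 + 15.2% × 2,150.00 = 401.20
Difference: |749.32 − 401.20| = 348.12 (higher under Single)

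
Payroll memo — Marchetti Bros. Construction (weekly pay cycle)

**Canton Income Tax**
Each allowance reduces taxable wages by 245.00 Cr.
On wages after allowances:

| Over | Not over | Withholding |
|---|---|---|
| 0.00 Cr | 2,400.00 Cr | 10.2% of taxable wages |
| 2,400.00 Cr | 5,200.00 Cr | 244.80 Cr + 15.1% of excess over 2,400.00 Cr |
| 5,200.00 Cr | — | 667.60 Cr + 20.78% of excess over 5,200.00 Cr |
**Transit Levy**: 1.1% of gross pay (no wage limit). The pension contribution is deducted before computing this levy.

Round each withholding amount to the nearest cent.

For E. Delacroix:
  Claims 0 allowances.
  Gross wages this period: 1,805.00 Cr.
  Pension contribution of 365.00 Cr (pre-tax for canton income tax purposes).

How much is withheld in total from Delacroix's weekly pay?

162.72 Cr

Canton Income Tax: taxable = 1,805.00 Cr − 365.00 Cr = 1,440.00 Cr
  10.2% × 1,440.00 Cr = 146.88 Cr
Transit Levy: 1.1% × 1,440.00 Cr = 15.84 Cr
Total: 146.88 Cr + 15.84 Cr = 162.72 Cr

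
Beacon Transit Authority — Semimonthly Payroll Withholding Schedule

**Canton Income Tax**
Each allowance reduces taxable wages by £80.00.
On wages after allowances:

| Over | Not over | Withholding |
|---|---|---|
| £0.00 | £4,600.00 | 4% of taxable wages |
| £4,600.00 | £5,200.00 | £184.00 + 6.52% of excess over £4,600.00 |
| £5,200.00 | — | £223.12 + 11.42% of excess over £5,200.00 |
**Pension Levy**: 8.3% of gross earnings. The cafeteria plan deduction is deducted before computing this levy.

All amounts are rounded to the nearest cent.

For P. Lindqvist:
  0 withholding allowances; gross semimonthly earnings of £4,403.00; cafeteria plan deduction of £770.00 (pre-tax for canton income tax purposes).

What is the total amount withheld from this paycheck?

Canton Income Tax: taxable = £4,403.00 − £770.00 = £3,633.00
  4% × £3,633.00 = £145.32
Pension Levy: 8.3% × £3,633.00 = £301.54
Total: £145.32 + £301.54 = £446.86

£446.86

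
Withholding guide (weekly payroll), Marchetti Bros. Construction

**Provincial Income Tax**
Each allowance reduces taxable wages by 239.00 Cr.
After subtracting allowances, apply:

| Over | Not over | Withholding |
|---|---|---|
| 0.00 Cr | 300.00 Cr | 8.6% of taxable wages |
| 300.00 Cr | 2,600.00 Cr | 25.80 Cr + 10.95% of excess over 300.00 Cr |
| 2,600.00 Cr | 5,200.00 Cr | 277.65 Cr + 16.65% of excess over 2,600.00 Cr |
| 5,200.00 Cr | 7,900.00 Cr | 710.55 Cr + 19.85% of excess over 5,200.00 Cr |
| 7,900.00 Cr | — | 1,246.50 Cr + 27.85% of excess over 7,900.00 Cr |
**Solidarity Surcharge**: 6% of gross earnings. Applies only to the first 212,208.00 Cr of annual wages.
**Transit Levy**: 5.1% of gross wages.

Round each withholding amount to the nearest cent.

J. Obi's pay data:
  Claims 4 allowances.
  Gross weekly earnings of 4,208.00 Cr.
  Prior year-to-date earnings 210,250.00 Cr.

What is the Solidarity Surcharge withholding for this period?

117.48 Cr

Solidarity Surcharge: cap 212,208.00 Cr − YTD 210,250.00 Cr = 1,958.00 Cr subject; 6% × 1,958.00 Cr = 117.48 Cr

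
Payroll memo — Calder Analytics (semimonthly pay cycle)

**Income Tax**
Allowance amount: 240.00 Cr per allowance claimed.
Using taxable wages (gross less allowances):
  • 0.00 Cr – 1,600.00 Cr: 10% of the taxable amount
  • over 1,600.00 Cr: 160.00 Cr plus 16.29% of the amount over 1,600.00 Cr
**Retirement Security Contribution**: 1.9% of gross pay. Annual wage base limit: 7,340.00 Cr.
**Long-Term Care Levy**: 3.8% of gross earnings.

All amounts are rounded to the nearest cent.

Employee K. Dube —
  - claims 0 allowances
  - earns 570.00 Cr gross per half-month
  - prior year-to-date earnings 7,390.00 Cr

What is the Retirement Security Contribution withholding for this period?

0.00 Cr

Retirement Security Contribution: YTD 7,390.00 Cr ≥ cap 7,340.00 Cr → 0.00 Cr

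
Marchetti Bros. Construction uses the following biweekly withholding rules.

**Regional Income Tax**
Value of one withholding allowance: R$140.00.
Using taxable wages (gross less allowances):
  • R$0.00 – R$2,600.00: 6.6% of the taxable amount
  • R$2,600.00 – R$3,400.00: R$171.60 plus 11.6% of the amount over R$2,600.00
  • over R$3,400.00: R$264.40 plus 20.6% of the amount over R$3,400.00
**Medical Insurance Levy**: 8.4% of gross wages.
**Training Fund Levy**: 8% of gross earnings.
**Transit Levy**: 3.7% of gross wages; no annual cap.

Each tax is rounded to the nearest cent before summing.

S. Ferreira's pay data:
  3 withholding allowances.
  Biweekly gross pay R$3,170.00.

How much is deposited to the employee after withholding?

Regional Income Tax: taxable = R$3,170.00 − 3×R$140.00 = R$2,750.00
  R$171.60 + 11.6% × (R$2,750.00 − R$2,600.00) = R$171.60 + 11.6% × R$150.00 = R$189.00
Medical Insurance Levy: 8.4% × R$3,170.00 = R$266.28
Training Fund Levy: 8% × R$3,170.00 = R$253.60
Transit Levy: 3.7% × R$3,170.00 = R$117.29
Total withheld: R$189.00 + R$266.28 + R$253.60 + R$117.29 = R$826.17
Net pay: R$3,170.00 − R$826.17 = R$2,343.83

R$2,343.83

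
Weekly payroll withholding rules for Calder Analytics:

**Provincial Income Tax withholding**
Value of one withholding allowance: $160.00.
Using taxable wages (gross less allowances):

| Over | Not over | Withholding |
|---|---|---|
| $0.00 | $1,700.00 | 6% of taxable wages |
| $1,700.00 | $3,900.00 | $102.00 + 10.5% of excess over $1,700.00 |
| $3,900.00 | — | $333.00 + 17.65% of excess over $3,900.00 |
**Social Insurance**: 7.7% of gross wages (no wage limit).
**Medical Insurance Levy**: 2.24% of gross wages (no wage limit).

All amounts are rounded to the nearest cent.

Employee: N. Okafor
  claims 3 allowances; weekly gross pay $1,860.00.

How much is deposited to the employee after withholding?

Provincial Income Tax: taxable = $1,860.00 − 3×$160.00 = $1,380.00
  6% × $1,380.00 = $82.80
Social Insurance: 7.7% × $1,860.00 = $143.22
Medical Insurance Levy: 2.24% × $1,860.00 = $41.66
Total withheld: $82.80 + $143.22 + $41.66 = $267.68
Net pay: $1,860.00 − $267.68 = $1,592.32

$1,592.32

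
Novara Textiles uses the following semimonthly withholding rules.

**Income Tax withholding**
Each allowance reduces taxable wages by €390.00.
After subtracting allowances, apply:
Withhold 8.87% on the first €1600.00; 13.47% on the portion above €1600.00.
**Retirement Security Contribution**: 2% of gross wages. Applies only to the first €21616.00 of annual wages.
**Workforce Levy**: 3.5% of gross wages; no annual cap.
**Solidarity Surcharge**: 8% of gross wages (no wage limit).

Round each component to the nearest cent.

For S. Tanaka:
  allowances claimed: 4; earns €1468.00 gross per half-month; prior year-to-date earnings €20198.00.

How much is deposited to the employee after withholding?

Income Tax: taxable = €1468.00 − 4×€390.00 = €-92.00
  Taxable ≤ 0 → €0.00
Retirement Security Contribution: cap €21616.00 − YTD €20198.00 = €1418.00 subject; 2% × €1418.00 = €28.36
Workforce Levy: 3.5% × €1468.00 = €51.38
Solidarity Surcharge: 8% × €1468.00 = €117.44
Total withheld: €0.00 + €28.36 + €51.38 + €117.44 = €197.18
Net pay: €1468.00 − €197.18 = €1270.82

€1270.82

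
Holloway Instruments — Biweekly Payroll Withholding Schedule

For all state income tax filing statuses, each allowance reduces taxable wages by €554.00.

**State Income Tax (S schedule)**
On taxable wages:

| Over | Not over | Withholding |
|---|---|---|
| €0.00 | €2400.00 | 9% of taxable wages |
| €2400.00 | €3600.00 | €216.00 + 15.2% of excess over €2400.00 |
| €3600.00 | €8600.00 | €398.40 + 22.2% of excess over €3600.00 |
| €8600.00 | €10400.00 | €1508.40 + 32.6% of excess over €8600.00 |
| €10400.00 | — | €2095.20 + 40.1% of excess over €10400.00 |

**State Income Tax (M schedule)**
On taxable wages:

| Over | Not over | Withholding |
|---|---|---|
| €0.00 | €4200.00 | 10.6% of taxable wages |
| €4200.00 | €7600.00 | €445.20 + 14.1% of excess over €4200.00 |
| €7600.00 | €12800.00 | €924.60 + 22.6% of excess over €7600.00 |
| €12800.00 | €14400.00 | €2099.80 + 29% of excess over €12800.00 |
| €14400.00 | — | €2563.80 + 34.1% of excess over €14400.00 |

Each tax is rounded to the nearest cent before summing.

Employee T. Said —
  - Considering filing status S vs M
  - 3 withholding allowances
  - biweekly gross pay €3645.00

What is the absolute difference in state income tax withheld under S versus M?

€31.73

State Income Tax (S): taxable = €3645.00 − 3×€554.00 = €1983.00
  9% × €1983.00 = €178.47
State Income Tax (M): taxable = €3645.00 − 3×€554.00 = €1983.00
  10.6% × €1983.00 = €210.20
Difference: |€178.47 − €210.20| = €31.73 (higher under M)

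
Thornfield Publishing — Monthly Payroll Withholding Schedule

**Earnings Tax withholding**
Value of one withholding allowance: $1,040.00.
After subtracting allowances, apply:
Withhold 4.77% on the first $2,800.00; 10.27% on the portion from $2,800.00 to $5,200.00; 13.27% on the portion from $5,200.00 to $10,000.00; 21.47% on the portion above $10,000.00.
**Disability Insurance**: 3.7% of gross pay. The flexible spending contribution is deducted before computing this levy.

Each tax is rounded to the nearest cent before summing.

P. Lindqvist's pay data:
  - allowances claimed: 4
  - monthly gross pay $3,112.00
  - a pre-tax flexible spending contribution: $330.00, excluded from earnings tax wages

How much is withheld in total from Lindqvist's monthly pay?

$102.93

Earnings Tax: taxable = $3,112.00 − $330.00 − 4×$1,040.00 = $-1,378.00
  Taxable ≤ 0 → $0.00
Disability Insurance: 3.7% × $2,782.00 = $102.93
Total: $0.00 + $102.93 = $102.93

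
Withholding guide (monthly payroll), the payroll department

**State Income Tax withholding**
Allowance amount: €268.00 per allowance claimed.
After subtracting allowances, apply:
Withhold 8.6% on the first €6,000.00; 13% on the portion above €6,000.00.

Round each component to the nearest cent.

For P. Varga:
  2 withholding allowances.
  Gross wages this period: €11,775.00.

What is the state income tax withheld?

State Income Tax: taxable = €11,775.00 − 2×€268.00 = €11,239.00
  €516.00 + 13% × (€11,239.00 − €6,000.00) = €516.00 + 13% × €5,239.00 = €1,197.07

€1,197.07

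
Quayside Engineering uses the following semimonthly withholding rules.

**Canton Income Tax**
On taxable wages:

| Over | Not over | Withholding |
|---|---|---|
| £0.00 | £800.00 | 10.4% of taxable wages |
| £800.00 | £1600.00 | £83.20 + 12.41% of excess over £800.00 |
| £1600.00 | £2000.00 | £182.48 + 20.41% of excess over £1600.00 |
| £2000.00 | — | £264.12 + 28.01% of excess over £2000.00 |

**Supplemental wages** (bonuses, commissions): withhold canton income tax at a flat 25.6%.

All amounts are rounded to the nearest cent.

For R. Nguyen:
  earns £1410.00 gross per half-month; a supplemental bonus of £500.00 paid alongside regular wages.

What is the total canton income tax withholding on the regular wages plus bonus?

£286.90

Canton Income Tax: taxable = £1410.00
  £83.20 + 12.41% × (£1410.00 − £800.00) = £83.20 + 12.41% × £610.00 = £158.90
Supplemental (25.6% flat on bonus): 25.6% × £500.00 = £128.00
Total canton income tax: £158.90 + £128.00 = £286.90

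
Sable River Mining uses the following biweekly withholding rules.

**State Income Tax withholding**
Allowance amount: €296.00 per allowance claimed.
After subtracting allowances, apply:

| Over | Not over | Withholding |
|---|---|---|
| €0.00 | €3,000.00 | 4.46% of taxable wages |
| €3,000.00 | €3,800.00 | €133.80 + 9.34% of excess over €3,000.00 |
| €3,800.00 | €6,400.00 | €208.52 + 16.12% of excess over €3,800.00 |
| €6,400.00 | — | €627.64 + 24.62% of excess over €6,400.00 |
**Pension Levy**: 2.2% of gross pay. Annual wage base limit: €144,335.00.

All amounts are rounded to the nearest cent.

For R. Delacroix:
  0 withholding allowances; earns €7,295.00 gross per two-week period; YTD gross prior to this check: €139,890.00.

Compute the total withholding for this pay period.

€945.78

State Income Tax: taxable = €7,295.00
  €627.64 + 24.62% × (€7,295.00 − €6,400.00) = €627.64 + 24.62% × €895.00 = €847.99
Pension Levy: cap €144,335.00 − YTD €139,890.00 = €4,445.00 subject; 2.2% × €4,445.00 = €97.79
Total: €847.99 + €97.79 = €945.78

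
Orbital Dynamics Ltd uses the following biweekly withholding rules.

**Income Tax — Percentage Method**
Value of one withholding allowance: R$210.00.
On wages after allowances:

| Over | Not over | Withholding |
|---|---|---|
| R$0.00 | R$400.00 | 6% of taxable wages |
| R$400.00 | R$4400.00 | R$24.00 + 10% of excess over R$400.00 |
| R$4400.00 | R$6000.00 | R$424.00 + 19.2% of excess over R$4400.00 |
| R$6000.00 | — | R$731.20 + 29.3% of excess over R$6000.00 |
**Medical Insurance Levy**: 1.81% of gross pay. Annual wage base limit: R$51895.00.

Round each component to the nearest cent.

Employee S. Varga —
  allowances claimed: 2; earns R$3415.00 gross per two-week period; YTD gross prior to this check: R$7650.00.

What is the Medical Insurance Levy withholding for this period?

Medical Insurance Levy: 1.81% × R$3415.00 = R$61.81

R$61.81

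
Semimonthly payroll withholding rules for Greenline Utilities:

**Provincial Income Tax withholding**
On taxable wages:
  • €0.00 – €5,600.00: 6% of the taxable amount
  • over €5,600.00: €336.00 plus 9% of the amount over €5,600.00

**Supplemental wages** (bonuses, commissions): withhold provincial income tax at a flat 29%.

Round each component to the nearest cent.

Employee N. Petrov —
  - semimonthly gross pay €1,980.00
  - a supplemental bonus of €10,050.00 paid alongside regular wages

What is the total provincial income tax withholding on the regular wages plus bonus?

€3,033.30

Provincial Income Tax: taxable = €1,980.00
  6% × €1,980.00 = €118.80
Supplemental (29% flat on bonus): 29% × €10,050.00 = €2,914.50
Total provincial income tax: €118.80 + €2,914.50 = €3,033.30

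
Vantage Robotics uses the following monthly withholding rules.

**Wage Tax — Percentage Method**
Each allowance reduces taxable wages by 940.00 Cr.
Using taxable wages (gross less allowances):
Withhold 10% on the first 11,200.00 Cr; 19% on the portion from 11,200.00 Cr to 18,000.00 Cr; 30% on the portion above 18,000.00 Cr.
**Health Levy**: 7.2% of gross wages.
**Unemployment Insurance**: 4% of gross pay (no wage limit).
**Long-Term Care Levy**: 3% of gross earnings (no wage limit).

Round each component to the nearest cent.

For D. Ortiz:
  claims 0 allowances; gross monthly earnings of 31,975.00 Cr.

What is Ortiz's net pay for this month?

20,830.05 Cr

Wage Tax: taxable = 31,975.00 Cr
  2,412.00 Cr + 30% × (31,975.00 Cr − 18,000.00 Cr) = 2,412.00 Cr + 30% × 13,975.00 Cr = 6,604.50 Cr
Health Levy: 7.2% × 31,975.00 Cr = 2,302.20 Cr
Unemployment Insurance: 4% × 31,975.00 Cr = 1,279.00 Cr
Long-Term Care Levy: 3% × 31,975.00 Cr = 959.25 Cr
Total withheld: 6,604.50 Cr + 2,302.20 Cr + 1,279.00 Cr + 959.25 Cr = 11,144.95 Cr
Net pay: 31,975.00 Cr − 11,144.95 Cr = 20,830.05 Cr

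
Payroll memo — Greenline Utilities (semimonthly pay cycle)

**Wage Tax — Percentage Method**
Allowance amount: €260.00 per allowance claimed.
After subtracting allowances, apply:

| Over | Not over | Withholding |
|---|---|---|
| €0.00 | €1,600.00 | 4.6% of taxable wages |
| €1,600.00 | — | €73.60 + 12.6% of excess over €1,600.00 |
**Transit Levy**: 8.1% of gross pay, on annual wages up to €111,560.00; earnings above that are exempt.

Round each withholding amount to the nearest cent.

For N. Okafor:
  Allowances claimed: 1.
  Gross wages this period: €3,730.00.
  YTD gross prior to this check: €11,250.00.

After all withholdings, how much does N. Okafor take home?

Wage Tax: taxable = €3,730.00 − 1×€260.00 = €3,470.00
  €73.60 + 12.6% × (€3,470.00 − €1,600.00) = €73.60 + 12.6% × €1,870.00 = €309.22
Transit Levy: 8.1% × €3,730.00 = €302.13
Total withheld: €309.22 + €302.13 = €611.35
Net pay: €3,730.00 − €611.35 = €3,118.65

€3,118.65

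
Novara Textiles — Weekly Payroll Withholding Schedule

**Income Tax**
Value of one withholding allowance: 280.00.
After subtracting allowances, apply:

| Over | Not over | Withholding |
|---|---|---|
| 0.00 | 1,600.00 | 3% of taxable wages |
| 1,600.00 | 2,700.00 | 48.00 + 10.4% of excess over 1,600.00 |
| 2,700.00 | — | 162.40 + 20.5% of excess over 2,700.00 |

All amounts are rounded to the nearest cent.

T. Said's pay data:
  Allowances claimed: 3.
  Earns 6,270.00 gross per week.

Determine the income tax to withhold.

722.05

Income Tax: taxable = 6,270.00 − 3×280.00 = 5,430.00
  162.40 + 20.5% × (5,430.00 − 2,700.00) = 162.40 + 20.5% × 2,730.00 = 722.05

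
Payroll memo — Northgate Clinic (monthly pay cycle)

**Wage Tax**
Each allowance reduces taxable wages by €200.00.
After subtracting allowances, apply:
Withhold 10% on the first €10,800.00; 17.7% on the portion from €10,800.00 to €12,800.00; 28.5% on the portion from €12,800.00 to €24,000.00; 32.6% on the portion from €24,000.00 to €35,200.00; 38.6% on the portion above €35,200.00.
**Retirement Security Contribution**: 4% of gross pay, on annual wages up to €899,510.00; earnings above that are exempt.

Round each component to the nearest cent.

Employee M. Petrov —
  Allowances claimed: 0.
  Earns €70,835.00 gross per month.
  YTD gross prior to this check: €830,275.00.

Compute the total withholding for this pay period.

€24,801.71

Wage Tax: taxable = €70,835.00
  €8,277.20 + 38.6% × (€70,835.00 − €35,200.00) = €8,277.20 + 38.6% × €35,635.00 = €22,032.31
Retirement Security Contribution: cap €899,510.00 − YTD €830,275.00 = €69,235.00 subject; 4% × €69,235.00 = €2,769.40
Total: €22,032.31 + €2,769.40 = €24,801.71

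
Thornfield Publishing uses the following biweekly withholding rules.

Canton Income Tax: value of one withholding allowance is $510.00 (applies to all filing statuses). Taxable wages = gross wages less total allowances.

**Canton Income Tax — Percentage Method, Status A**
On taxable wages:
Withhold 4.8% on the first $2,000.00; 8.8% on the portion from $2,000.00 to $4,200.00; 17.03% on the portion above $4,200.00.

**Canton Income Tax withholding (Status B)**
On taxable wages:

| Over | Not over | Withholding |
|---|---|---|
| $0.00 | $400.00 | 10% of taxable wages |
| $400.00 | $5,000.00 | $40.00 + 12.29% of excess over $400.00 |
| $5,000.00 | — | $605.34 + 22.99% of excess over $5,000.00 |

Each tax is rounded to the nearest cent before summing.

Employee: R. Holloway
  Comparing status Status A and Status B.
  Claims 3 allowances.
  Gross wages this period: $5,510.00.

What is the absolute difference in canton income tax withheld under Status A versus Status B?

$209.74

Canton Income Tax (Status A): taxable = $5,510.00 − 3×$510.00 = $3,980.00
  $96.00 + 8.8% × ($3,980.00 − $2,000.00) = $96.00 + 8.8% × $1,980.00 = $270.24
Canton Income Tax (Status B): taxable = $5,510.00 − 3×$510.00 = $3,980.00
  $40.00 + 12.29% × ($3,980.00 − $400.00) = $40.00 + 12.29% × $3,580.00 = $479.98
Difference: |$270.24 − $479.98| = $209.74 (higher under Status B)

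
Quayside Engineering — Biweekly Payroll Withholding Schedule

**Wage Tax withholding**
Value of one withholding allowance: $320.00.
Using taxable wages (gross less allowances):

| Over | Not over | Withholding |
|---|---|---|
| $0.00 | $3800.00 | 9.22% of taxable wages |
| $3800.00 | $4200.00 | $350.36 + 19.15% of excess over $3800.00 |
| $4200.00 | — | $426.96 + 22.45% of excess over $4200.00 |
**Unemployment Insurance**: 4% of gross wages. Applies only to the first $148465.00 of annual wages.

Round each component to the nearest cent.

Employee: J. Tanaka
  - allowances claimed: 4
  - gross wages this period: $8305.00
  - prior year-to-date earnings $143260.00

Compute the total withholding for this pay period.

Wage Tax: taxable = $8305.00 − 4×$320.00 = $7025.00
  $426.96 + 22.45% × ($7025.00 − $4200.00) = $426.96 + 22.45% × $2825.00 = $1061.17
Unemployment Insurance: cap $148465.00 − YTD $143260.00 = $5205.00 subject; 4% × $5205.00 = $208.20
Total: $1061.17 + $208.20 = $1269.37

$1269.37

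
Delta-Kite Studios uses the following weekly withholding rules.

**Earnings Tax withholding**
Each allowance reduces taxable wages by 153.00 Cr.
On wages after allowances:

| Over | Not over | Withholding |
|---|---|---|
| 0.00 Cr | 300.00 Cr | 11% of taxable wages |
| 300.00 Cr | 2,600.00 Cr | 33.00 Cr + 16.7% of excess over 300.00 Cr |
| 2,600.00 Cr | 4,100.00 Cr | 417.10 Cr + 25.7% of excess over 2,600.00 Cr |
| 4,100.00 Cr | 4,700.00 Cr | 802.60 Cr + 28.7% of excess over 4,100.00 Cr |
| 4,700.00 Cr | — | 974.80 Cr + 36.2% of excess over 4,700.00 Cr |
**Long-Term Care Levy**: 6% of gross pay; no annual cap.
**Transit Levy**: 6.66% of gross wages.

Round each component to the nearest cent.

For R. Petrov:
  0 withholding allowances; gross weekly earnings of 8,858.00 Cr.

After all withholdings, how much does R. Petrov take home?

5,256.58 Cr

Earnings Tax: taxable = 8,858.00 Cr
  974.80 Cr + 36.2% × (8,858.00 Cr − 4,700.00 Cr) = 974.80 Cr + 36.2% × 4,158.00 Cr = 2,480.00 Cr
Long-Term Care Levy: 6% × 8,858.00 Cr = 531.48 Cr
Transit Levy: 6.66% × 8,858.00 Cr = 589.94 Cr
Total withheld: 2,480.00 Cr + 531.48 Cr + 589.94 Cr = 3,601.42 Cr
Net pay: 8,858.00 Cr − 3,601.42 Cr = 5,256.58 Cr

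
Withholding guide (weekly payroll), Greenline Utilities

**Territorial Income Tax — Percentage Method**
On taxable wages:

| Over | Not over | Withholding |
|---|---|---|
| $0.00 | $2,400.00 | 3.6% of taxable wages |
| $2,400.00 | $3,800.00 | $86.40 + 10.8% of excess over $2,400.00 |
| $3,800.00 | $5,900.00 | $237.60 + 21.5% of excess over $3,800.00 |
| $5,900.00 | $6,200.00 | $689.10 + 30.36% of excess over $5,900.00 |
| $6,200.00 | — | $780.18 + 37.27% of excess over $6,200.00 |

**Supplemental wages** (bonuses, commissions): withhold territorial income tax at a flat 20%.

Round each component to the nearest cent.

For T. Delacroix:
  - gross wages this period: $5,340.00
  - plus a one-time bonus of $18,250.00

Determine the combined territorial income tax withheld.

$4,218.70

Territorial Income Tax: taxable = $5,340.00
  $237.60 + 21.5% × ($5,340.00 − $3,800.00) = $237.60 + 21.5% × $1,540.00 = $568.70
Supplemental (20% flat on bonus): 20% × $18,250.00 = $3,650.00
Total territorial income tax: $568.70 + $3,650.00 = $4,218.70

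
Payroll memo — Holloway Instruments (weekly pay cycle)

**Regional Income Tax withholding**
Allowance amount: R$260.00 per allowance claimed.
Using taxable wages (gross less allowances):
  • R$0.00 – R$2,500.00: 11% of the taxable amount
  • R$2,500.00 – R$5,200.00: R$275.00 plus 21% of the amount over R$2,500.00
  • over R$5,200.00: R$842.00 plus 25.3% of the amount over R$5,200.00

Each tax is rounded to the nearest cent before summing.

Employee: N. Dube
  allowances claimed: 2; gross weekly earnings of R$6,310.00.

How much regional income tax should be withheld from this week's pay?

Regional Income Tax: taxable = R$6,310.00 − 2×R$260.00 = R$5,790.00
  R$842.00 + 25.3% × (R$5,790.00 − R$5,200.00) = R$842.00 + 25.3% × R$590.00 = R$991.27

R$991.27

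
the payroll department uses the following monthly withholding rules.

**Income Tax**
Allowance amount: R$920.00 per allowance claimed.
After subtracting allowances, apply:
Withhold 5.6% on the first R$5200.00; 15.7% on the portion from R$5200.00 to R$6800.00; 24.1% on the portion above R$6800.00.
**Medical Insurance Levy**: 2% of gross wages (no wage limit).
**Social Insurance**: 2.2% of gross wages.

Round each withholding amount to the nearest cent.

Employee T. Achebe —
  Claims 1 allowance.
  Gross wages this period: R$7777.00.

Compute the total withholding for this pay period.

Income Tax: taxable = R$7777.00 − 1×R$920.00 = R$6857.00
  R$542.40 + 24.1% × (R$6857.00 − R$6800.00) = R$542.40 + 24.1% × R$57.00 = R$556.14
Medical Insurance Levy: 2% × R$7777.00 = R$155.54
Social Insurance: 2.2% × R$7777.00 = R$171.09
Total: R$556.14 + R$155.54 + R$171.09 = R$882.77

R$882.77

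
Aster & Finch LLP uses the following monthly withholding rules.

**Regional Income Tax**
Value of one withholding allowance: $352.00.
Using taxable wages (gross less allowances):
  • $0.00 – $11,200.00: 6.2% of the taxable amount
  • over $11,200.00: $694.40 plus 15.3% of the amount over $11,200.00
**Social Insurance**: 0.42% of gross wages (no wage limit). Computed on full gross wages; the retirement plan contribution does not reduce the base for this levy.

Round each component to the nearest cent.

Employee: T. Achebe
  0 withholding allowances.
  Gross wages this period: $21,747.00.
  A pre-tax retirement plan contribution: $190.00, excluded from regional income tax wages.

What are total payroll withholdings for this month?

$2,370.36

Regional Income Tax: taxable = $21,747.00 − $190.00 = $21,557.00
  $694.40 + 15.3% × ($21,557.00 − $11,200.00) = $694.40 + 15.3% × $10,357.00 = $2,279.02
Social Insurance: 0.42% × $21,747.00 = $91.34
Total: $2,279.02 + $91.34 = $2,370.36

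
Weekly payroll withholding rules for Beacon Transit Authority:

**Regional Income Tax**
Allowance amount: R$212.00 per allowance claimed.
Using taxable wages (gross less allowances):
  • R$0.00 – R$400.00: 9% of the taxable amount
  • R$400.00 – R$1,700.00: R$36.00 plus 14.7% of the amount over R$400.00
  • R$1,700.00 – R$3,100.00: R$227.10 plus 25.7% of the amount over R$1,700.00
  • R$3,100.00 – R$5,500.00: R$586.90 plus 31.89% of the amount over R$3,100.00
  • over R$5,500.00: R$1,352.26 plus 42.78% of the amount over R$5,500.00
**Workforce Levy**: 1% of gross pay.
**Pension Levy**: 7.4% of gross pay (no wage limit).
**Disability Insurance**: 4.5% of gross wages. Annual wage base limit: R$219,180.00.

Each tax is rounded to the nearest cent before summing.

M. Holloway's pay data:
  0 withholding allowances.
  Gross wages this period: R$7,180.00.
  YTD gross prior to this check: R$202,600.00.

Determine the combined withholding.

R$2,997.18

Regional Income Tax: taxable = R$7,180.00
  R$1,352.26 + 42.78% × (R$7,180.00 − R$5,500.00) = R$1,352.26 + 42.78% × R$1,680.00 = R$2,070.96
Workforce Levy: 1% × R$7,180.00 = R$71.80
Pension Levy: 7.4% × R$7,180.00 = R$531.32
Disability Insurance: 4.5% × R$7,180.00 = R$323.10
Total: R$2,070.96 + R$71.80 + R$531.32 + R$323.10 = R$2,997.18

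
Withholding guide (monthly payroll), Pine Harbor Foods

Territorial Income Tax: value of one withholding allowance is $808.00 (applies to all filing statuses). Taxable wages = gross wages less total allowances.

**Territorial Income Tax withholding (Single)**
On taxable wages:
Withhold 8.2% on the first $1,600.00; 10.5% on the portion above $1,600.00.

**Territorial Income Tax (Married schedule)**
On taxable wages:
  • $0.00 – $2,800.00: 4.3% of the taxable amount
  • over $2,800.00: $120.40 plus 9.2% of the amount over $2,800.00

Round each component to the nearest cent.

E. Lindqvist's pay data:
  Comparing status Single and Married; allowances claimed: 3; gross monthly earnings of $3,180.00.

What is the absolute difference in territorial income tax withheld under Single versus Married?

Territorial Income Tax (Single): taxable = $3,180.00 − 3×$808.00 = $756.00
  8.2% × $756.00 = $61.99
Territorial Income Tax (Married): taxable = $3,180.00 − 3×$808.00 = $756.00
  4.3% × $756.00 = $32.51
Difference: |$61.99 − $32.51| = $29.48 (higher under Single)

$29.48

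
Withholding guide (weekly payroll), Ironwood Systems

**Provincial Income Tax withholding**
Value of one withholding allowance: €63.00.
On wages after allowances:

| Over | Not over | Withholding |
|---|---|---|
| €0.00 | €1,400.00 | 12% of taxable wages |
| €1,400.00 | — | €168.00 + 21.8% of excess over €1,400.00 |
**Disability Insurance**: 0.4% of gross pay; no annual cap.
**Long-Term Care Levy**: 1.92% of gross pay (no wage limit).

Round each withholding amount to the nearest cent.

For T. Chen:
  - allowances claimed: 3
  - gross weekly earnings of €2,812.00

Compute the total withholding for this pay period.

Provincial Income Tax: taxable = €2,812.00 − 3×€63.00 = €2,623.00
  €168.00 + 21.8% × (€2,623.00 − €1,400.00) = €168.00 + 21.8% × €1,223.00 = €434.61
Disability Insurance: 0.4% × €2,812.00 = €11.25
Long-Term Care Levy: 1.92% × €2,812.00 = €53.99
Total: €434.61 + €11.25 + €53.99 = €499.85

€499.85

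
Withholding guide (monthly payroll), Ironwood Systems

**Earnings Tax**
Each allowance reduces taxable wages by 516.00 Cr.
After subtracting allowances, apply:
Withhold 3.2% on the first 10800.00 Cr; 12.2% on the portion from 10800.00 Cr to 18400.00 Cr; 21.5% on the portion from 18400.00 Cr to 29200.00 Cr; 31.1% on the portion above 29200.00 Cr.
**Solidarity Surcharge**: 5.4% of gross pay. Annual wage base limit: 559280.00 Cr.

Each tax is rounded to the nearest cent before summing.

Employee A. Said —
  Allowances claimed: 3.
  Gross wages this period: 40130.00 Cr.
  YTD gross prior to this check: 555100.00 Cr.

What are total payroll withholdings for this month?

6738.32 Cr

Earnings Tax: taxable = 40130.00 Cr − 3×516.00 Cr = 38582.00 Cr
  3594.80 Cr + 31.1% × (38582.00 Cr − 29200.00 Cr) = 3594.80 Cr + 31.1% × 9382.00 Cr = 6512.60 Cr
Solidarity Surcharge: cap 559280.00 Cr − YTD 555100.00 Cr = 4180.00 Cr subject; 5.4% × 4180.00 Cr = 225.72 Cr
Total: 6512.60 Cr + 225.72 Cr = 6738.32 Cr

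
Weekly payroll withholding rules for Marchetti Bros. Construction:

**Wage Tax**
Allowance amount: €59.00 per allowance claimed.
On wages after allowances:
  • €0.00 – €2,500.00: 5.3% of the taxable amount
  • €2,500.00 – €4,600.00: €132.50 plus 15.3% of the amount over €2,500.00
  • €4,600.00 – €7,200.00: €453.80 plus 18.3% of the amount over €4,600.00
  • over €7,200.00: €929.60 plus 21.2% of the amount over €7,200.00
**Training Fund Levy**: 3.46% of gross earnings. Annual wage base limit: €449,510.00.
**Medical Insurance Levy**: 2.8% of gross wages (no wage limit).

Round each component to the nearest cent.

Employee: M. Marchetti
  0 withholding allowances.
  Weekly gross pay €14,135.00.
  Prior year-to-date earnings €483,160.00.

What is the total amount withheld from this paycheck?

€2,795.60

Wage Tax: taxable = €14,135.00
  €929.60 + 21.2% × (€14,135.00 − €7,200.00) = €929.60 + 21.2% × €6,935.00 = €2,399.82
Training Fund Levy: YTD €483,160.00 ≥ cap €449,510.00 → €0.00
Medical Insurance Levy: 2.8% × €14,135.00 = €395.78
Total: €2,399.82 + €0.00 + €395.78 = €2,795.60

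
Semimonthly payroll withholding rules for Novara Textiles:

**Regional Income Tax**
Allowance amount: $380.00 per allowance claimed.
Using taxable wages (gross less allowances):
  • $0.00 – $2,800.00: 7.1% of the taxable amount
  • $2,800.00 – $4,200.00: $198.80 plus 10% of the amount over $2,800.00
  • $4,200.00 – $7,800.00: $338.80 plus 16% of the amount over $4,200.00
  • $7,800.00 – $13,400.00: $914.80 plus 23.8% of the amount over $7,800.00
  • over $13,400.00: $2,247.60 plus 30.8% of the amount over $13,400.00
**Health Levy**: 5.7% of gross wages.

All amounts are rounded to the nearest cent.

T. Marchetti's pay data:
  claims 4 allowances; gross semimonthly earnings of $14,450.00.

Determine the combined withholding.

$2,959.39

Regional Income Tax: taxable = $14,450.00 − 4×$380.00 = $12,930.00
  $914.80 + 23.8% × ($12,930.00 − $7,800.00) = $914.80 + 23.8% × $5,130.00 = $2,135.74
Health Levy: 5.7% × $14,450.00 = $823.65
Total: $2,135.74 + $823.65 = $2,959.39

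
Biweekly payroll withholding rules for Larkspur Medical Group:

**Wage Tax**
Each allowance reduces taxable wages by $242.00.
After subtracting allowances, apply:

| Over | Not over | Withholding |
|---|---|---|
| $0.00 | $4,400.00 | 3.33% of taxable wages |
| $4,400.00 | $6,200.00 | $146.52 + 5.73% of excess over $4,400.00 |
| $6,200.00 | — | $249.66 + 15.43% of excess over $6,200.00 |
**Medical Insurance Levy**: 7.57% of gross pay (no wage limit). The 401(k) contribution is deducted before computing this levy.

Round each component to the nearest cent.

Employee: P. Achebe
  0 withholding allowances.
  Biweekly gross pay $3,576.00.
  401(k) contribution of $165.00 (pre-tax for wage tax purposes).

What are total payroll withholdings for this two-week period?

$371.80

Wage Tax: taxable = $3,576.00 − $165.00 = $3,411.00
  3.33% × $3,411.00 = $113.59
Medical Insurance Levy: 7.57% × $3,411.00 = $258.21
Total: $113.59 + $258.21 = $371.80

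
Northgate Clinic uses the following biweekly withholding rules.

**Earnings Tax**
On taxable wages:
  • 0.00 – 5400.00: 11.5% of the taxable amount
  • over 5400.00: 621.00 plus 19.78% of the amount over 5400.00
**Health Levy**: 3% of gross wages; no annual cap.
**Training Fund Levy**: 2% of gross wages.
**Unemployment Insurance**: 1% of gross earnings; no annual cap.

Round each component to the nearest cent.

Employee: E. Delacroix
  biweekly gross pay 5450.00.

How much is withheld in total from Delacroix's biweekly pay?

957.89

Earnings Tax: taxable = 5450.00
  621.00 + 19.78% × (5450.00 − 5400.00) = 621.00 + 19.78% × 50.00 = 630.89
Health Levy: 3% × 5450.00 = 163.50
Training Fund Levy: 2% × 5450.00 = 109.00
Unemployment Insurance: 1% × 5450.00 = 54.50
Total: 630.89 + 163.50 + 109.00 + 54.50 = 957.89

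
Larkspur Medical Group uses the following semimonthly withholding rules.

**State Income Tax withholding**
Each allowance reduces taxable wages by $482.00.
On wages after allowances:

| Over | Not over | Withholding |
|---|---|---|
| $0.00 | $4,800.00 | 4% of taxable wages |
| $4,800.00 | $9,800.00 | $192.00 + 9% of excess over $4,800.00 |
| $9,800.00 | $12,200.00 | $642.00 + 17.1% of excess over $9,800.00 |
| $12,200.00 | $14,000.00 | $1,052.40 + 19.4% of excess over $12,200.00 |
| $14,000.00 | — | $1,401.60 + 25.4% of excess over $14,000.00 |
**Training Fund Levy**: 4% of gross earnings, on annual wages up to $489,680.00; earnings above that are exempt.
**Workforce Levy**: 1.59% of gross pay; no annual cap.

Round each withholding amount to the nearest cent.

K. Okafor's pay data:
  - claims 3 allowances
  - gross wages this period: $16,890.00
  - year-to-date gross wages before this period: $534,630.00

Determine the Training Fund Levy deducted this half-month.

Training Fund Levy: YTD $534,630.00 ≥ cap $489,680.00 → $0.00

$0.00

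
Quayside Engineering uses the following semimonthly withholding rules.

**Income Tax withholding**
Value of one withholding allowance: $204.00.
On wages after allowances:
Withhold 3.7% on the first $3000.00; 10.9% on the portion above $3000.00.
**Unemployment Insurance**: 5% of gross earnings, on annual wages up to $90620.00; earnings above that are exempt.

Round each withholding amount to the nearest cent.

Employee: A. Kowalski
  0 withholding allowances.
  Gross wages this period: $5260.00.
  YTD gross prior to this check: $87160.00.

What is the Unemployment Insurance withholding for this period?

$173.00

Unemployment Insurance: cap $90620.00 − YTD $87160.00 = $3460.00 subject; 5% × $3460.00 = $173.00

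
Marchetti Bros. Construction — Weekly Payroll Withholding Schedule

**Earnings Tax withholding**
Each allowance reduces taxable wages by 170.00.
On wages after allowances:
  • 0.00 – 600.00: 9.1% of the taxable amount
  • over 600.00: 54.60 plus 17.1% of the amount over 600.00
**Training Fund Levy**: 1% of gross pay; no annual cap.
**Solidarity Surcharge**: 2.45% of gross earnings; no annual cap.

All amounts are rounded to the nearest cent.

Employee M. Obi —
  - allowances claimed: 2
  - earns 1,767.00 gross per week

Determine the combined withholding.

256.98

Earnings Tax: taxable = 1,767.00 − 2×170.00 = 1,427.00
  54.60 + 17.1% × (1,427.00 − 600.00) = 54.60 + 17.1% × 827.00 = 196.02
Training Fund Levy: 1% × 1,767.00 = 17.67
Solidarity Surcharge: 2.45% × 1,767.00 = 43.29
Total: 196.02 + 17.67 + 43.29 = 256.98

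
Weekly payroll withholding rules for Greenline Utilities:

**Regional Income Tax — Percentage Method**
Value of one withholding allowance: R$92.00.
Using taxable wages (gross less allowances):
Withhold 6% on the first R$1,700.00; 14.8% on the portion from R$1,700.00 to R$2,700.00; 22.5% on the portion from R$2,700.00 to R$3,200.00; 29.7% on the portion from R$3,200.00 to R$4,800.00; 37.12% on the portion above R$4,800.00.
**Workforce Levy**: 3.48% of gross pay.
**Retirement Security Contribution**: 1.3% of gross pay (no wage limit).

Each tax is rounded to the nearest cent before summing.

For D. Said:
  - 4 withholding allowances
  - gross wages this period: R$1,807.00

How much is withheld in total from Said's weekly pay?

Regional Income Tax: taxable = R$1,807.00 − 4×R$92.00 = R$1,439.00
  6% × R$1,439.00 = R$86.34
Workforce Levy: 3.48% × R$1,807.00 = R$62.88
Retirement Security Contribution: 1.3% × R$1,807.00 = R$23.49
Total: R$86.34 + R$62.88 + R$23.49 = R$172.71

R$172.71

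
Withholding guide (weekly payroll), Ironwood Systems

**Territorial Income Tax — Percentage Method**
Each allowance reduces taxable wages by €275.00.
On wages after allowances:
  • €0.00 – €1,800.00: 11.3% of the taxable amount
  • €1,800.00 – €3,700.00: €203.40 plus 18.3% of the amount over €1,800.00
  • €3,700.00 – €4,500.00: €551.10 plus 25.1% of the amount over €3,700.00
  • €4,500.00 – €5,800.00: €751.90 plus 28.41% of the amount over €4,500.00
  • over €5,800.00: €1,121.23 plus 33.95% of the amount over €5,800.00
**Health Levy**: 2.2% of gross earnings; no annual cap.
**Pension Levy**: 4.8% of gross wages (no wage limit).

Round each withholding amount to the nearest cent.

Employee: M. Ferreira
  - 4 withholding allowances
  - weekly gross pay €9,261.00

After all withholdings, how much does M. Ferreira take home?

€6,689.94

Territorial Income Tax: taxable = €9,261.00 − 4×€275.00 = €8,161.00
  €1,121.23 + 33.95% × (€8,161.00 − €5,800.00) = €1,121.23 + 33.95% × €2,361.00 = €1,922.79
Health Levy: 2.2% × €9,261.00 = €203.74
Pension Levy: 4.8% × €9,261.00 = €444.53
Total withheld: €1,922.79 + €203.74 + €444.53 = €2,571.06
Net pay: €9,261.00 − €2,571.06 = €6,689.94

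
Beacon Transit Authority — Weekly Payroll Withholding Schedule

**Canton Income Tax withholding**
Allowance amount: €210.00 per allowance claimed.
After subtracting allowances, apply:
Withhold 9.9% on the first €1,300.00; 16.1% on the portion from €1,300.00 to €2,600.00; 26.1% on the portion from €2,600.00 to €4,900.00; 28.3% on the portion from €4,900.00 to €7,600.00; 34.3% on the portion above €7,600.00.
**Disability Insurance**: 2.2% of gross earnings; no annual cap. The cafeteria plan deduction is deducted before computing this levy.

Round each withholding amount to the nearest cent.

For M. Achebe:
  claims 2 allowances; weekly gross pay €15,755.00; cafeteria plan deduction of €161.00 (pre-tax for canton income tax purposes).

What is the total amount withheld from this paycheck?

€4,643.35

Canton Income Tax: taxable = €15,755.00 − €161.00 − 2×€210.00 = €15,174.00
  €1,702.40 + 34.3% × (€15,174.00 − €7,600.00) = €1,702.40 + 34.3% × €7,574.00 = €4,300.28
Disability Insurance: 2.2% × €15,594.00 = €343.07
Total: €4,300.28 + €343.07 = €4,643.35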